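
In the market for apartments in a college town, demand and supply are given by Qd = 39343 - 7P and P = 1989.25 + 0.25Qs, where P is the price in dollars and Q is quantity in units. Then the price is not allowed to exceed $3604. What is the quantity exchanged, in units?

Rearranging supply gives Qs = 4P - 7957. Without the control the market clears where 39343 - 7P = 4P - 7957, i.e. P* = 4300 and Q* = 9243.
The ceiling of 3604 is below the equilibrium price 4300, so it binds.
At P = 3604: Qd = 39343 - 7·3604 = 14115 and Qs = 4·3604 - 7957 = 6459.
The quantity actually transacted is the short side, supply: 6459.

6459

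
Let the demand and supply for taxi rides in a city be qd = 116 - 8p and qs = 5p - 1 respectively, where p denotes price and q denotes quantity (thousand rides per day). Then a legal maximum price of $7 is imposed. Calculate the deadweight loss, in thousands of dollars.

In a free market, 116 - 8p = 5p - 1 gives the equilibrium p* = 9, q* = 44.
The ceiling of 7 is below the equilibrium price 9, so it binds.
At p = 7: qd = 116 - 8·7 = 60 and qs = 5·7 - 1 = 34.
Quantity traded falls to 34. At q = 34 the demand price is (116 - 34)/8 = 10.25 and the supply price is (1 + 34)/5 = 7.
Deadweight loss = ½ · (10.25 - 7) · (44 - 34) = ½ · 3.25 · 10 = 16.25.

16.25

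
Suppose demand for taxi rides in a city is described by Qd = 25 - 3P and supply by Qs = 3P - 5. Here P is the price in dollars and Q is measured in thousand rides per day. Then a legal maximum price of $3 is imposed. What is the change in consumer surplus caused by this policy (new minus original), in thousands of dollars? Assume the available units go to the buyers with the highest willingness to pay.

Without the control the market clears where 25 - 3P = 3P - 5, i.e. P* = 5 and Q* = 10.
The ceiling of 3 is below the equilibrium price 5, so it binds.
At P = 3: Qd = 25 - 3·3 = 16 and Qs = 3·3 - 5 = 4.
Consumer surplus without the control is ½ · (25/3 - 5) · 10 = 50/3.
With the ceiling, 4 units are sold at 3 (assume they go to the highest-value buyers). The demand price at Q = 4 is 7, so CS = ½ · [(25/3 - 3) + (7 - 3)] · 4 = 56/3.
Change in consumer surplus = 56/3 - 50/3 = 2.

2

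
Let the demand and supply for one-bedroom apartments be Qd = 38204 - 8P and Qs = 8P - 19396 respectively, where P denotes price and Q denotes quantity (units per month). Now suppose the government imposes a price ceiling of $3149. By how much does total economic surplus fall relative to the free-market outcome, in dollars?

Equilibrium: 38204 - 8P = 8P - 19396, so 57600 = 16P and P* = 3600, Q* = 9404.
The ceiling of 3149 is below the equilibrium price 3600, so it binds.
At P = 3149: Qd = 38204 - 8·3149 = 13012 and Qs = 8·3149 - 19396 = 5796.
Quantity traded falls to 5796. At Q = 5796 the demand price is (38204 - 5796)/8 = 4051 and the supply price is (19396 + 5796)/8 = 3149.
Deadweight loss = ½ · (4051 - 3149) · (9404 - 5796) = ½ · 902 · 3608 = 1627208.

1627208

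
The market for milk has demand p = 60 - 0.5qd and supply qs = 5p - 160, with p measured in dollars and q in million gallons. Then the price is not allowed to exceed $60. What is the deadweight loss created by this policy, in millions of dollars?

0

Rearranging demand gives qd = 120 - 2p. Equilibrium: 120 - 2p = 5p - 160, so 280 = 7p and p* = 40, q* = 40.
The ceiling of 60 is above the equilibrium price 40, so it is not binding; the market clears at p* = 40, q* = 40.
Since the control does not bind, no trades are prevented and deadweight loss is zero.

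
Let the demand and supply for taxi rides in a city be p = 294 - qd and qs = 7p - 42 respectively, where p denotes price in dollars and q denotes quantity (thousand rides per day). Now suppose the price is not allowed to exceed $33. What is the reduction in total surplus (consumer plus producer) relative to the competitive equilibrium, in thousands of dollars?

Rearranging demand gives qd = 294 - p. Without the control the market clears where 294 - p = 7p - 42, i.e. p* = 42 and q* = 252.
The ceiling of 33 is below the equilibrium price 42, so it binds.
At p = 33: qd = 294 - 33 = 261 and qs = 7·33 - 42 = 189.
Quantity traded falls to 189. At q = 189 the demand price is 294 - 189 = 105 and the supply price is (42 + 189)/7 = 33.
Deadweight loss = ½ · (105 - 33) · (252 - 189) = ½ · 72 · 63 = 2268.

2268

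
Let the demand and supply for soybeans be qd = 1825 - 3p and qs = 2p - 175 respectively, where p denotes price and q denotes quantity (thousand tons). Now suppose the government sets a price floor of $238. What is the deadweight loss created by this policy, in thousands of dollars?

0

In a free market, 1825 - 3p = 2p - 175 gives the equilibrium p* = 400, q* = 625.
Since 238 is below p* = 400, the floor does not bind and the free-market outcome prevails.
Since the control does not bind, no trades are prevented and deadweight loss is zero.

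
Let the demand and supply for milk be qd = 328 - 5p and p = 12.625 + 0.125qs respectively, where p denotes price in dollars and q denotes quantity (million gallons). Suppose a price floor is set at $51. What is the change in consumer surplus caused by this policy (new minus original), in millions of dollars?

-2124

Rearranging supply gives qs = 8p - 101. In a free market, 328 - 5p = 8p - 101 gives the equilibrium p* = 33, q* = 163.
The floor of 51 is above the equilibrium price 33, so it binds.
At p = 51: qd = 328 - 5·51 = 73 and qs = 8·51 - 101 = 307.
Consumer surplus without the control is ½ · (65.6 - 33) · 163 = 2656.9.
With the floor, consumers buy 73 units at 51, so CS = ½ · (65.6 - 51) · 73 = 532.9.
Change in consumer surplus = 532.9 - 2656.9 = -2124.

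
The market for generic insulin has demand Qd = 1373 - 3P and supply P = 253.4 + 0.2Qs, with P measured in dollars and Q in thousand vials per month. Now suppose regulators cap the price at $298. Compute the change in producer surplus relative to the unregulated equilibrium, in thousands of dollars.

Rearranging supply gives Qs = 5P - 1267. Setting quantity demanded equal to quantity supplied, 1373 - 3P = 5P - 1267, gives P* = 330 and Q* = 383.
Because the ceiling (298) lies below the market-clearing price, it is binding.
At P = 298: Qd = 1373 - 3·298 = 479 and Qs = 5·298 - 1267 = 223.
Producer surplus without the control is ½ · (330 - 253.4) · 383 = 14668.9.
With the ceiling, producers sell 223 units at 298, so PS = ½ · (298 - 253.4) · 223 = 4972.9.
Change in producer surplus = 4972.9 - 14668.9 = -9696.

-9696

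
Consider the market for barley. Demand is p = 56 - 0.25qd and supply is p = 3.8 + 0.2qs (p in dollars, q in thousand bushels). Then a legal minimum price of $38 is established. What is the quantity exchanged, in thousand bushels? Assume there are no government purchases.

72

Rearranging demand gives qd = 224 - 4p; rearranging supply gives qs = 5p - 19. Without the control the market clears where 224 - 4p = 5p - 19, i.e. p* = 27 and q* = 116.
Since 38 > 27, the floor is binding.
At p = 38: qd = 224 - 4·38 = 72 and qs = 5·38 - 19 = 171.
The quantity actually transacted is the short side, demand: 72.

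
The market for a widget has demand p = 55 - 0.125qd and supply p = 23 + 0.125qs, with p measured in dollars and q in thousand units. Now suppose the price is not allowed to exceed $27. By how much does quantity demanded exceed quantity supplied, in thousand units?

Rearranging demand gives qd = 440 - 8p; rearranging supply gives qs = 8p - 184. Equilibrium: 440 - 8p = 8p - 184, so 624 = 16p and p* = 39, q* = 128.
The ceiling of 27 is below the equilibrium price 39, so it binds.
At p = 27: qd = 440 - 8·27 = 224 and qs = 8·27 - 184 = 32.
Shortage = qd - qs = 224 - 32 = 192.

192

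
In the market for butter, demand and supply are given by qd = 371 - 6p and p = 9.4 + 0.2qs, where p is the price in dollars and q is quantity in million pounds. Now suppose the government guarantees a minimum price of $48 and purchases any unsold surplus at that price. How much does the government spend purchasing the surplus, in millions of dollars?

5280

Rearranging supply gives qs = 5p - 47. Without the control the market clears where 371 - 6p = 5p - 47, i.e. p* = 38 and q* = 143.
Since 48 > 38, the floor is binding.
At p = 48: qd = 371 - 6·48 = 83 and qs = 5·48 - 47 = 193.
Surplus = qs - qd = 110.
Government expenditure = surplus × support price = 110 × 48 = 5280.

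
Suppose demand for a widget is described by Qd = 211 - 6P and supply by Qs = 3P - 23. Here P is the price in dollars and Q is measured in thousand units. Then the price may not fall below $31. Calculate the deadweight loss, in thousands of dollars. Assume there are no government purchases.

225

Setting quantity demanded equal to quantity supplied, 211 - 6P = 3P - 23, gives P* = 26 and Q* = 55.
Since 31 > 26, the floor is binding.
At P = 31: Qd = 211 - 6·31 = 25 and Qs = 3·31 - 23 = 70.
Quantity traded falls to 25. At Q = 25 the demand price is (211 - 25)/6 = 31 and the supply price is (23 + 25)/3 = 16.
Deadweight loss = ½ · (31 - 16) · (55 - 25) = ½ · 15 · 30 = 225.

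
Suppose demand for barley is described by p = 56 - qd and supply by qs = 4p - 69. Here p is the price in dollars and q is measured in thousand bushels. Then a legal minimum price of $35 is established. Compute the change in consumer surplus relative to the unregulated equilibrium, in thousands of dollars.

Rearranging demand gives qd = 56 - p. Setting quantity demanded equal to quantity supplied, 56 - p = 4p - 69, gives p* = 25 and q* = 31.
Because the floor (35) lies above the market-clearing price, it is binding.
At p = 35: qd = 56 - 35 = 21 and qs = 4·35 - 69 = 71.
Consumer surplus without the control is ½ · (56 - 25) · 31 = 480.5.
With the floor, consumers buy 21 units at 35, so CS = ½ · (56 - 35) · 21 = 220.5.
Change in consumer surplus = 220.5 - 480.5 = -260.

-260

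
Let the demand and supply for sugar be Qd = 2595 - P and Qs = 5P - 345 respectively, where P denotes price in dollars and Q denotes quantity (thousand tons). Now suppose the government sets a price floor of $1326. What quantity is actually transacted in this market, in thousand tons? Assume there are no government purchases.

1269

Setting quantity demanded equal to quantity supplied, 2595 - P = 5P - 345, gives P* = 490 and Q* = 2105.
The floor of 1326 is above the equilibrium price 490, so it binds.
At P = 1326: Qd = 2595 - 1326 = 1269 and Qs = 5·1326 - 345 = 6285.
The quantity actually transacted is the short side, demand: 1269.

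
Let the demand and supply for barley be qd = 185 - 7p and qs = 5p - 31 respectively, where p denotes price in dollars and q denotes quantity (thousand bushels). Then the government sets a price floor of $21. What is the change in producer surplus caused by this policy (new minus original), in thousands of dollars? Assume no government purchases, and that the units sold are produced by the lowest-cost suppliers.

Setting quantity demanded equal to quantity supplied, 185 - 7p = 5p - 31, gives p* = 18 and q* = 59.
The floor of 21 is above the equilibrium price 18, so it binds.
At p = 21: qd = 185 - 7·21 = 38 and qs = 5·21 - 31 = 74.
Producer surplus without the control is ½ · (18 - 6.2) · 59 = 348.1.
With the floor, 38 units are sold at 21. The supply price at q = 38 is 13.8, so PS = ½ · [(21 - 6.2) + (21 - 13.8)] · 38 = 418.
Change in producer surplus = 418 - 348.1 = 69.9.

69.9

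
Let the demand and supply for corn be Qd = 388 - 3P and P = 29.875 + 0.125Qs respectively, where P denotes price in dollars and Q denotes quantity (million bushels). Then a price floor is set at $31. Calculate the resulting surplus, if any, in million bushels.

Rearranging supply gives Qs = 8P - 239. In a free market, 388 - 3P = 8P - 239 gives the equilibrium P* = 57, Q* = 217.
Since 31 is below P* = 57, the floor does not bind and the free-market outcome prevails.
Since the control does not bind, there is no surplus.

0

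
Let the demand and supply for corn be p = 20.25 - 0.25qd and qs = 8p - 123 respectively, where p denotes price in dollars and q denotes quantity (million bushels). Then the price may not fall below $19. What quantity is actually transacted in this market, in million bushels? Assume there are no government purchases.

Rearranging demand gives qd = 81 - 4p. Without the control the market clears where 81 - 4p = 8p - 123, i.e. p* = 17 and q* = 13.
Since 19 > 17, the floor is binding.
At p = 19: qd = 81 - 4·19 = 5 and qs = 8·19 - 123 = 29.
The quantity actually transacted is the short side, demand: 5.

5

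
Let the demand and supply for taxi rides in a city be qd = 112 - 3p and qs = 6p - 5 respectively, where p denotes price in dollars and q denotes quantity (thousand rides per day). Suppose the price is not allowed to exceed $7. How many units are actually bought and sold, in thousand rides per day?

Setting quantity demanded equal to quantity supplied, 112 - 3p = 6p - 5, gives p* = 13 and q* = 73.
The ceiling of 7 is below the equilibrium price 13, so it binds.
At p = 7: qd = 112 - 3·7 = 91 and qs = 6·7 - 5 = 37.
The quantity actually transacted is the short side, supply: 37.

37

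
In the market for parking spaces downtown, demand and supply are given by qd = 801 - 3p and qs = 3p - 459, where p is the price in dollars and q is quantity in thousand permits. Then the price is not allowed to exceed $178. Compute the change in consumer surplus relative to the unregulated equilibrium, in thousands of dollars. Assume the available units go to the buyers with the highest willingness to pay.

Setting quantity demanded equal to quantity supplied, 801 - 3p = 3p - 459, gives p* = 210 and q* = 171.
Since 178 < 210, the ceiling is binding.
At p = 178: qd = 801 - 3·178 = 267 and qs = 3·178 - 459 = 75.
Consumer surplus without the control is ½ · (267 - 210) · 171 = 4873.5.
With the ceiling, 75 units are sold at 178 (assume they go to the highest-value buyers). The demand price at q = 75 is 242, so CS = ½ · [(267 - 178) + (242 - 178)] · 75 = 5737.5.
Change in consumer surplus = 5737.5 - 4873.5 = 864.

864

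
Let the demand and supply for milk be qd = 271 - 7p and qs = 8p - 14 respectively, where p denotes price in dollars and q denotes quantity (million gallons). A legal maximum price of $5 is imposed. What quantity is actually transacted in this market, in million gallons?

In a free market, 271 - 7p = 8p - 14 gives the equilibrium p* = 19, q* = 138.
The ceiling of 5 is below the equilibrium price 19, so it binds.
At p = 5: qd = 271 - 7·5 = 236 and qs = 8·5 - 14 = 26.
The quantity actually transacted is the short side, supply: 26.

26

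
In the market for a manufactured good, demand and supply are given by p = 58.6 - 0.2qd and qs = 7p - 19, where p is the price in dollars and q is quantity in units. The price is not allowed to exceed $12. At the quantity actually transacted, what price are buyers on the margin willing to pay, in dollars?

45.6

Rearranging demand gives qd = 293 - 5p. Setting quantity demanded equal to quantity supplied, 293 - 5p = 7p - 19, gives p* = 26 and q* = 163.
Because the ceiling (12) lies below the market-clearing price, it is binding.
At p = 12: qd = 293 - 5·12 = 233 and qs = 7·12 - 19 = 65.
Only 65 units reach the market. On the demand curve, the marginal buyer's willingness to pay at q = 65 is (293 - 65)/5 = 45.6.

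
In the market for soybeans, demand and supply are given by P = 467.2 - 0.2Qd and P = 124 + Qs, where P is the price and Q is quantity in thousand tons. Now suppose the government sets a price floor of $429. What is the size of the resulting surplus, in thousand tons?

114

Rearranging demand gives Qd = 2336 - 5P; rearranging supply gives Qs = P - 124. Setting quantity demanded equal to quantity supplied, 2336 - 5P = P - 124, gives P* = 410 and Q* = 286.
The floor of 429 is above the equilibrium price 410, so it binds.
At P = 429: Qd = 2336 - 5·429 = 191 and Qs = 429 - 124 = 305.
Surplus = Qs - Qd = 305 - 191 = 114.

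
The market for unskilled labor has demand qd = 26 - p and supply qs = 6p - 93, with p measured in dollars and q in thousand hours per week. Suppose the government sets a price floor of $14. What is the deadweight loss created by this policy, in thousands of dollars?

0

Equilibrium: 26 - p = 6p - 93, so 119 = 7p and p* = 17, q* = 9.
Since 14 is below p* = 17, the floor does not bind and the free-market outcome prevails.
Since the control does not bind, no trades are prevented and deadweight loss is zero.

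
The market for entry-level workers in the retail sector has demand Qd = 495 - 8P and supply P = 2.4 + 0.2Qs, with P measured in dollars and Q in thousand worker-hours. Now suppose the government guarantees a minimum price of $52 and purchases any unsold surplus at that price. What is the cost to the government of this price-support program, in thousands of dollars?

Rearranging supply gives Qs = 5P - 12. Setting quantity demanded equal to quantity supplied, 495 - 8P = 5P - 12, gives P* = 39 and Q* = 183.
Since 52 > 39, the floor is binding.
At P = 52: Qd = 495 - 8·52 = 79 and Qs = 5·52 - 12 = 248.
Surplus = Qs - Qd = 169.
Government expenditure = surplus × support price = 169 × 52 = 8788.

8788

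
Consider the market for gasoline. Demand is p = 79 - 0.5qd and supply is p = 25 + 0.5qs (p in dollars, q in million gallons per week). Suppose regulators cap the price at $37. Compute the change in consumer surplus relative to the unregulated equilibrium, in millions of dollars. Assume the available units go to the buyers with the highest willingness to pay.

Rearranging demand gives qd = 158 - 2p; rearranging supply gives qs = 2p - 50. Equilibrium: 158 - 2p = 2p - 50, so 208 = 4p and p* = 52, q* = 54.
Because the ceiling (37) lies below the market-clearing price, it is binding.
At p = 37: qd = 158 - 2·37 = 84 and qs = 2·37 - 50 = 24.
Consumer surplus without the control is ½ · (79 - 52) · 54 = 729.
With the ceiling, 24 units are sold at 37 (assume they go to the highest-value buyers). The demand price at q = 24 is 67, so CS = ½ · [(79 - 37) + (67 - 37)] · 24 = 864.
Change in consumer surplus = 864 - 729 = 135.

135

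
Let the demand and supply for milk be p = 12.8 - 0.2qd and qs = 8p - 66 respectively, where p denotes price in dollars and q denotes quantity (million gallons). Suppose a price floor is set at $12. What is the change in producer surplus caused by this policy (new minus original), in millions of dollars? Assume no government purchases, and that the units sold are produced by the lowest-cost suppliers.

1.75

Rearranging demand gives qd = 64 - 5p. Without the control the market clears where 64 - 5p = 8p - 66, i.e. p* = 10 and q* = 14.
The floor of 12 is above the equilibrium price 10, so it binds.
At p = 12: qd = 64 - 5·12 = 4 and qs = 8·12 - 66 = 30.
Producer surplus without the control is ½ · (10 - 8.25) · 14 = 12.25.
With the floor, 4 units are sold at 12. The supply price at q = 4 is 8.75, so PS = ½ · [(12 - 8.25) + (12 - 8.75)] · 4 = 14.
Change in producer surplus = 14 - 12.25 = 1.75.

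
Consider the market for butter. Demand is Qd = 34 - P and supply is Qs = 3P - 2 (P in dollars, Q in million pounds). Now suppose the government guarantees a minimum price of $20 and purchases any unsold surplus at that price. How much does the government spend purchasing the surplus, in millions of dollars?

Setting quantity demanded equal to quantity supplied, 34 - P = 3P - 2, gives P* = 9 and Q* = 25.
Because the floor (20) lies above the market-clearing price, it is binding.
At P = 20: Qd = 34 - 20 = 14 and Qs = 3·20 - 2 = 58.
Surplus = Qs - Qd = 44.
Government expenditure = surplus × support price = 44 × 20 = 880.

880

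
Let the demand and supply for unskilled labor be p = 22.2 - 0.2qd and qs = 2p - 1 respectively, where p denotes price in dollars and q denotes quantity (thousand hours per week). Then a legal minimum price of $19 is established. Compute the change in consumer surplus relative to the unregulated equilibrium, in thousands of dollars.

Rearranging demand gives qd = 111 - 5p. Setting quantity demanded equal to quantity supplied, 111 - 5p = 2p - 1, gives p* = 16 and q* = 31.
Because the floor (19) lies above the market-clearing price, it is binding.
At p = 19: qd = 111 - 5·19 = 16 and qs = 2·19 - 1 = 37.
Consumer surplus without the control is ½ · (22.2 - 16) · 31 = 96.1.
With the floor, consumers buy 16 units at 19, so CS = ½ · (22.2 - 19) · 16 = 25.6.
Change in consumer surplus = 25.6 - 96.1 = -70.5.

-70.5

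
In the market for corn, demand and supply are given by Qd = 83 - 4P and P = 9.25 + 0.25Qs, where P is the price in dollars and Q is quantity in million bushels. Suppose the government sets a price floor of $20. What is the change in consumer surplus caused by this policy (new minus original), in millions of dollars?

Rearranging supply gives Qs = 4P - 37. In a free market, 83 - 4P = 4P - 37 gives the equilibrium P* = 15, Q* = 23.
Since 20 > 15, the floor is binding.
At P = 20: Qd = 83 - 4·20 = 3 and Qs = 4·20 - 37 = 43.
Consumer surplus without the control is ½ · (20.75 - 15) · 23 = 66.125.
With the floor, consumers buy 3 units at 20, so CS = ½ · (20.75 - 20) · 3 = 1.125.
Change in consumer surplus = 1.125 - 66.125 = -65.

-65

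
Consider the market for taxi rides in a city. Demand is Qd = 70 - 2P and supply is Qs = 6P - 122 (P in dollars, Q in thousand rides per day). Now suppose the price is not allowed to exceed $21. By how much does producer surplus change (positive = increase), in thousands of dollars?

-39

Setting quantity demanded equal to quantity supplied, 70 - 2P = 6P - 122, gives P* = 24 and Q* = 22.
Since 21 < 24, the ceiling is binding.
At P = 21: Qd = 70 - 2·21 = 28 and Qs = 6·21 - 122 = 4.
Producer surplus without the control is ½ · (24 - 61/3) · 22 = 121/3.
With the ceiling, producers sell 4 units at 21, so PS = ½ · (21 - 61/3) · 4 = 4/3.
Change in producer surplus = 4/3 - 121/3 = -39.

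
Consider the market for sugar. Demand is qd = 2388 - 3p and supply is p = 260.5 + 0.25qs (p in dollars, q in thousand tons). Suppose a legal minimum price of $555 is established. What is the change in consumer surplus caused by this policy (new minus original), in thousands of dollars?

-53332.5

Rearranging supply gives qs = 4p - 1042. In a free market, 2388 - 3p = 4p - 1042 gives the equilibrium p* = 490, q* = 918.
Since 555 > 490, the floor is binding.
At p = 555: qd = 2388 - 3·555 = 723 and qs = 4·555 - 1042 = 1178.
Consumer surplus without the control is ½ · (796 - 490) · 918 = 140454.
With the floor, consumers buy 723 units at 555, so CS = ½ · (796 - 555) · 723 = 87121.5.
Change in consumer surplus = 87121.5 - 140454 = -53332.5.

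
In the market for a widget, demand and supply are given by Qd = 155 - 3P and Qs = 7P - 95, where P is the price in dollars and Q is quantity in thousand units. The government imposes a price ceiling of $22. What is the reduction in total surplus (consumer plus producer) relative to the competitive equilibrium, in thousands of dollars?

105

Without the control the market clears where 155 - 3P = 7P - 95, i.e. P* = 25 and Q* = 80.
Because the ceiling (22) lies below the market-clearing price, it is binding.
At P = 22: Qd = 155 - 3·22 = 89 and Qs = 7·22 - 95 = 59.
Quantity traded falls to 59. At Q = 59 the demand price is (155 - 59)/3 = 32 and the supply price is (95 + 59)/7 = 22.
Deadweight loss = ½ · (32 - 22) · (80 - 59) = ½ · 10 · 21 = 105.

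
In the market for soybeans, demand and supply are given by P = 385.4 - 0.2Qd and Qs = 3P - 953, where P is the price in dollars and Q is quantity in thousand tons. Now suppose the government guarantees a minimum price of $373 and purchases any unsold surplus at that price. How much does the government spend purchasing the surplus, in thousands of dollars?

Rearranging demand gives Qd = 1927 - 5P. Equilibrium: 1927 - 5P = 3P - 953, so 2880 = 8P and P* = 360, Q* = 127.
Since 373 > 360, the floor is binding.
At P = 373: Qd = 1927 - 5·373 = 62 and Qs = 3·373 - 953 = 166.
Surplus = Qs - Qd = 104.
Government expenditure = surplus × support price = 104 × 373 = 38792.

38792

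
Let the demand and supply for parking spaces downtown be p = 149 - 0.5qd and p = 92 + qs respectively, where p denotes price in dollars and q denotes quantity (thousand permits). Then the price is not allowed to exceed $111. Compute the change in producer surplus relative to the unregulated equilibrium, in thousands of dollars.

Rearranging demand gives qd = 298 - 2p; rearranging supply gives qs = p - 92. Setting quantity demanded equal to quantity supplied, 298 - 2p = p - 92, gives p* = 130 and q* = 38.
The ceiling of 111 is below the equilibrium price 130, so it binds.
At p = 111: qd = 298 - 2·111 = 76 and qs = 111 - 92 = 19.
Producer surplus without the control is ½ · (130 - 92) · 38 = 722.
With the ceiling, producers sell 19 units at 111, so PS = ½ · (111 - 92) · 19 = 180.5.
Change in producer surplus = 180.5 - 722 = -541.5.

-541.5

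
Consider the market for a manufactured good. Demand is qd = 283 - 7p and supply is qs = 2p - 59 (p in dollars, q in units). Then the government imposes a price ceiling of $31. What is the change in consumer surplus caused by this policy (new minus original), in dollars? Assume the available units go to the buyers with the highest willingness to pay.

7

In a free market, 283 - 7p = 2p - 59 gives the equilibrium p* = 38, q* = 17.
Because the ceiling (31) lies below the market-clearing price, it is binding.
At p = 31: qd = 283 - 7·31 = 66 and qs = 2·31 - 59 = 3.
Consumer surplus without the control is ½ · (283/7 - 38) · 17 = 289/14.
With the ceiling, 3 units are sold at 31 (assume they go to the highest-value buyers). The demand price at q = 3 is 40, so CS = ½ · [(283/7 - 31) + (40 - 31)] · 3 = 387/14.
Change in consumer surplus = 387/14 - 289/14 = 7.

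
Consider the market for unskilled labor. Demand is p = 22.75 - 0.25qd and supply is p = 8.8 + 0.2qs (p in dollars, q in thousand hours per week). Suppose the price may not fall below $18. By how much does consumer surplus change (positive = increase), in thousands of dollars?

Rearranging demand gives qd = 91 - 4p; rearranging supply gives qs = 5p - 44. In a free market, 91 - 4p = 5p - 44 gives the equilibrium p* = 15, q* = 31.
The floor of 18 is above the equilibrium price 15, so it binds.
At p = 18: qd = 91 - 4·18 = 19 and qs = 5·18 - 44 = 46.
Consumer surplus without the control is ½ · (22.75 - 15) · 31 = 120.125.
With the floor, consumers buy 19 units at 18, so CS = ½ · (22.75 - 18) · 19 = 45.125.
Change in consumer surplus = 45.125 - 120.125 = -75.

-75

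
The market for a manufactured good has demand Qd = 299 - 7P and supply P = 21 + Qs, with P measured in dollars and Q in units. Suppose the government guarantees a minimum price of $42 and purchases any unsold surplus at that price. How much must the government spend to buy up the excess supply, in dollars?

672

Rearranging supply gives Qs = P - 21. Equilibrium: 299 - 7P = P - 21, so 320 = 8P and P* = 40, Q* = 19.
Since 42 > 40, the floor is binding.
At P = 42: Qd = 299 - 7·42 = 5 and Qs = 42 - 21 = 21.
Surplus = Qs - Qd = 16.
Government expenditure = surplus × support price = 16 × 42 = 672.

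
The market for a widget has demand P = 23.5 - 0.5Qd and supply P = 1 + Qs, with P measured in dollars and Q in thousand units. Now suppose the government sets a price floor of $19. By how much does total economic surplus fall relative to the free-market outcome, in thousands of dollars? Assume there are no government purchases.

Rearranging demand gives Qd = 47 - 2P; rearranging supply gives Qs = P - 1. In a free market, 47 - 2P = P - 1 gives the equilibrium P* = 16, Q* = 15.
The floor of 19 is above the equilibrium price 16, so it binds.
At P = 19: Qd = 47 - 2·19 = 9 and Qs = 19 - 1 = 18.
Quantity traded falls to 9. At Q = 9 the demand price is (47 - 9)/2 = 19 and the supply price is 1 + 9 = 10.
Deadweight loss = ½ · (19 - 10) · (15 - 9) = ½ · 9 · 6 = 27.

27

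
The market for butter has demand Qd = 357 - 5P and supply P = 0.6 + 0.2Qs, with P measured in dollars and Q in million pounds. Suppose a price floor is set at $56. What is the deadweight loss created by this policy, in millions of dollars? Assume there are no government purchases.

2000

Rearranging supply gives Qs = 5P - 3. Without the control the market clears where 357 - 5P = 5P - 3, i.e. P* = 36 and Q* = 177.
Because the floor (56) lies above the market-clearing price, it is binding.
At P = 56: Qd = 357 - 5·56 = 77 and Qs = 5·56 - 3 = 277.
Quantity traded falls to 77. At Q = 77 the demand price is (357 - 77)/5 = 56 and the supply price is (3 + 77)/5 = 16.
Deadweight loss = ½ · (56 - 16) · (177 - 77) = ½ · 40 · 100 = 2000.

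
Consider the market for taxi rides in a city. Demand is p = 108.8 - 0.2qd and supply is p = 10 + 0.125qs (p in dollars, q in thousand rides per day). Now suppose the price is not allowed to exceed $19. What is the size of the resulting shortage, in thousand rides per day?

377

Rearranging demand gives qd = 544 - 5p; rearranging supply gives qs = 8p - 80. Without the control the market clears where 544 - 5p = 8p - 80, i.e. p* = 48 and q* = 304.
Since 19 < 48, the ceiling is binding.
At p = 19: qd = 544 - 5·19 = 449 and qs = 8·19 - 80 = 72.
Shortage = qd - qs = 449 - 72 = 377.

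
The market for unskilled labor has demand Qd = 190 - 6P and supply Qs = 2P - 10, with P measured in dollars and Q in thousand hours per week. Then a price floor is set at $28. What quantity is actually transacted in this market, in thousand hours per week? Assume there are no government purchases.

Setting quantity demanded equal to quantity supplied, 190 - 6P = 2P - 10, gives P* = 25 and Q* = 40.
Since 28 > 25, the floor is binding.
At P = 28: Qd = 190 - 6·28 = 22 and Qs = 2·28 - 10 = 46.
The quantity actually transacted is the short side, demand: 22.

22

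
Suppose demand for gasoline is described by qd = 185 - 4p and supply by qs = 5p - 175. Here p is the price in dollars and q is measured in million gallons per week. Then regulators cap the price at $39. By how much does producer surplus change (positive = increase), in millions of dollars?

In a free market, 185 - 4p = 5p - 175 gives the equilibrium p* = 40, q* = 25.
The ceiling of 39 is below the equilibrium price 40, so it binds.
At p = 39: qd = 185 - 4·39 = 29 and qs = 5·39 - 175 = 20.
Producer surplus without the control is ½ · (40 - 35) · 25 = 62.5.
With the ceiling, producers sell 20 units at 39, so PS = ½ · (39 - 35) · 20 = 40.
Change in producer surplus = 40 - 62.5 = -22.5.

-22.5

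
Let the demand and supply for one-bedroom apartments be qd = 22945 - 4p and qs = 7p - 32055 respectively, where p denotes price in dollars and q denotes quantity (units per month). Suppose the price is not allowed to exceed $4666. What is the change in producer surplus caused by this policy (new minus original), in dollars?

-593184

In a free market, 22945 - 4p = 7p - 32055 gives the equilibrium p* = 5000, q* = 2945.
The ceiling of 4666 is below the equilibrium price 5000, so it binds.
At p = 4666: qd = 22945 - 4·4666 = 4281 and qs = 7·4666 - 32055 = 607.
Producer surplus without the control is ½ · (5000 - 32055/7) · 2945 = 8673025/14.
With the ceiling, producers sell 607 units at 4666, so PS = ½ · (4666 - 32055/7) · 607 = 368449/14.
Change in producer surplus = 368449/14 - 8673025/14 = -593184.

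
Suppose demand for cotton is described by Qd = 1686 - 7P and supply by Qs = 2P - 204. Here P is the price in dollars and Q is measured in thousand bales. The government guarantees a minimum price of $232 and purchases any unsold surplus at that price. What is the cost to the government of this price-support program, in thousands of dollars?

45936

Without the control the market clears where 1686 - 7P = 2P - 204, i.e. P* = 210 and Q* = 216.
Since 232 > 210, the floor is binding.
At P = 232: Qd = 1686 - 7·232 = 62 and Qs = 2·232 - 204 = 260.
Surplus = Qs - Qd = 198.
Government expenditure = surplus × support price = 198 × 232 = 45936.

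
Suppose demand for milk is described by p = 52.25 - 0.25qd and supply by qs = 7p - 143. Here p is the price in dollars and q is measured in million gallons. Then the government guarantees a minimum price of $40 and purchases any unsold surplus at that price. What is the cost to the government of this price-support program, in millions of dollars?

Rearranging demand gives qd = 209 - 4p. Equilibrium: 209 - 4p = 7p - 143, so 352 = 11p and p* = 32, q* = 81.
The floor of 40 is above the equilibrium price 32, so it binds.
At p = 40: qd = 209 - 4·40 = 49 and qs = 7·40 - 143 = 137.
Surplus = qs - qd = 88.
Government expenditure = surplus × support price = 88 × 40 = 3520.

3520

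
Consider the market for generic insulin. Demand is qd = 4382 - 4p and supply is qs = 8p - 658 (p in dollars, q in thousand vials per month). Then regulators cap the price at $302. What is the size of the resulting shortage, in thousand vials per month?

1416

Setting quantity demanded equal to quantity supplied, 4382 - 4p = 8p - 658, gives p* = 420 and q* = 2702.
Because the ceiling (302) lies below the market-clearing price, it is binding.
At p = 302: qd = 4382 - 4·302 = 3174 and qs = 8·302 - 658 = 1758.
Shortage = qd - qs = 3174 - 1758 = 1416.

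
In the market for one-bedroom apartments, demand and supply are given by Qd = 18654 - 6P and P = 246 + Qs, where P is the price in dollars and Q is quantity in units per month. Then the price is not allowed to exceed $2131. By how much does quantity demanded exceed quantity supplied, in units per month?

Rearranging supply gives Qs = P - 246. Without the control the market clears where 18654 - 6P = P - 246, i.e. P* = 2700 and Q* = 2454.
Since 2131 < 2700, the ceiling is binding.
At P = 2131: Qd = 18654 - 6·2131 = 5868 and Qs = 2131 - 246 = 1885.
Shortage = Qd - Qs = 5868 - 1885 = 3983.

3983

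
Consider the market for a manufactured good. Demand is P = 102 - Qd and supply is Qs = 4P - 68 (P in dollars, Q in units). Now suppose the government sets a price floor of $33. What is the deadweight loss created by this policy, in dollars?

0

Rearranging demand gives Qd = 102 - P. Equilibrium: 102 - P = 4P - 68, so 170 = 5P and P* = 34, Q* = 68.
Since 33 is below P* = 34, the floor does not bind and the free-market outcome prevails.
Since the control does not bind, no trades are prevented and deadweight loss is zero.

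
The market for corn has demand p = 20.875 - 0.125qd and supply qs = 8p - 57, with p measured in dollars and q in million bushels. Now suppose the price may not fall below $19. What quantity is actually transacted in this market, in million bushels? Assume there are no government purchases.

Rearranging demand gives qd = 167 - 8p. Equilibrium: 167 - 8p = 8p - 57, so 224 = 16p and p* = 14, q* = 55.
Since 19 > 14, the floor is binding.
At p = 19: qd = 167 - 8·19 = 15 and qs = 8·19 - 57 = 95.
The quantity actually transacted is the short side, demand: 15.

15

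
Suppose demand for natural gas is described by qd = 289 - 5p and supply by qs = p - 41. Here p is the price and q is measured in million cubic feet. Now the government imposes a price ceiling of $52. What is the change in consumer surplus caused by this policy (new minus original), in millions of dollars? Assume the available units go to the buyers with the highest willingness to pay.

32.1

Without the control the market clears where 289 - 5p = p - 41, i.e. p* = 55 and q* = 14.
The ceiling of 52 is below the equilibrium price 55, so it binds.
At p = 52: qd = 289 - 5·52 = 29 and qs = 52 - 41 = 11.
Consumer surplus without the control is ½ · (57.8 - 55) · 14 = 19.6.
With the ceiling, 11 units are sold at 52 (assume they go to the highest-value buyers). The demand price at q = 11 is 55.6, so CS = ½ · [(57.8 - 52) + (55.6 - 52)] · 11 = 51.7.
Change in consumer surplus = 51.7 - 19.6 = 32.1.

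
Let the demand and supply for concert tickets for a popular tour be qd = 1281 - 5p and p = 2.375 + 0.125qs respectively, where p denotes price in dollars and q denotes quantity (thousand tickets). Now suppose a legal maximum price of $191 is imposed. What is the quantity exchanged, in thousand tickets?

781

Rearranging supply gives qs = 8p - 19. Setting quantity demanded equal to quantity supplied, 1281 - 5p = 8p - 19, gives p* = 100 and q* = 781.
The ceiling of 191 is above the equilibrium price 100, so it is not binding; the market clears at p* = 100, q* = 781.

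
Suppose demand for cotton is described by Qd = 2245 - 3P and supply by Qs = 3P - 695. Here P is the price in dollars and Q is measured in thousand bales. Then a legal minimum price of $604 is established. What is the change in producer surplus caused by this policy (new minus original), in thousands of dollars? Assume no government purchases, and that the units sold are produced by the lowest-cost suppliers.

29868

In a free market, 2245 - 3P = 3P - 695 gives the equilibrium P* = 490, Q* = 775.
The floor of 604 is above the equilibrium price 490, so it binds.
At P = 604: Qd = 2245 - 3·604 = 433 and Qs = 3·604 - 695 = 1117.
Producer surplus without the control is ½ · (490 - 695/3) · 775 = 600625/6.
With the floor, 433 units are sold at 604. The supply price at Q = 433 is 376, so PS = ½ · [(604 - 695/3) + (604 - 376)] · 433 = 779833/6.
Change in producer surplus = 779833/6 - 600625/6 = 29868.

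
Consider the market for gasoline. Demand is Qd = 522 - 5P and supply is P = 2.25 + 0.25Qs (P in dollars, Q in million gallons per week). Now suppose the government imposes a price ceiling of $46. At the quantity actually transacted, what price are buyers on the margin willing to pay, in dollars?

69.4

Rearranging supply gives Qs = 4P - 9. Setting quantity demanded equal to quantity supplied, 522 - 5P = 4P - 9, gives P* = 59 and Q* = 227.
The ceiling of 46 is below the equilibrium price 59, so it binds.
At P = 46: Qd = 522 - 5·46 = 292 and Qs = 4·46 - 9 = 175.
Only 175 units reach the market. On the demand curve, the marginal buyer's willingness to pay at Q = 175 is (522 - 175)/5 = 69.4.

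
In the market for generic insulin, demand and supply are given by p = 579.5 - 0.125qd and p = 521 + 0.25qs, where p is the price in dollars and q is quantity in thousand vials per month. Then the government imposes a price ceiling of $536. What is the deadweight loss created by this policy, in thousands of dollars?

Rearranging demand gives qd = 4636 - 8p; rearranging supply gives qs = 4p - 2084. Equilibrium: 4636 - 8p = 4p - 2084, so 6720 = 12p and p* = 560, q* = 156.
The ceiling of 536 is below the equilibrium price 560, so it binds.
At p = 536: qd = 4636 - 8·536 = 348 and qs = 4·536 - 2084 = 60.
Quantity traded falls to 60. At q = 60 the demand price is (4636 - 60)/8 = 572 and the supply price is (2084 + 60)/4 = 536.
Deadweight loss = ½ · (572 - 536) · (156 - 60) = ½ · 36 · 96 = 1728.

1728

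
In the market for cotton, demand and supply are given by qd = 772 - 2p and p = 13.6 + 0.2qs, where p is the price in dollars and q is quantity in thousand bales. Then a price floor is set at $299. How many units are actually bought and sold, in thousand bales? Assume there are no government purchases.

Rearranging supply gives qs = 5p - 68. Equilibrium: 772 - 2p = 5p - 68, so 840 = 7p and p* = 120, q* = 532.
Because the floor (299) lies above the market-clearing price, it is binding.
At p = 299: qd = 772 - 2·299 = 174 and qs = 5·299 - 68 = 1427.
The quantity actually transacted is the short side, demand: 174.

174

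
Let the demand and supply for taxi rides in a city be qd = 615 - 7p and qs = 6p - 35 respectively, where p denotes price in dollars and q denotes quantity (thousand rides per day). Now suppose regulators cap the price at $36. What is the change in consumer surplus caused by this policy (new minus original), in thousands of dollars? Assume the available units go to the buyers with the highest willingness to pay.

Without the control the market clears where 615 - 7p = 6p - 35, i.e. p* = 50 and q* = 265.
The ceiling of 36 is below the equilibrium price 50, so it binds.
At p = 36: qd = 615 - 7·36 = 363 and qs = 6·36 - 35 = 181.
Consumer surplus without the control is ½ · (615/7 - 50) · 265 = 70225/14.
With the ceiling, 181 units are sold at 36 (assume they go to the highest-value buyers). The demand price at q = 181 is 62, so CS = ½ · [(615/7 - 36) + (62 - 36)] · 181 = 98645/14.
Change in consumer surplus = 98645/14 - 70225/14 = 2030.

2030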